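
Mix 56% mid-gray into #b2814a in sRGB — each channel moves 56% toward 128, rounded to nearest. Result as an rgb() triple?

rgb(150, 128, 104)

#b2814a is rgb(178, 129, 74).
Lerp each channel 56% toward 128:
  R: 178 − 28 = 150 → 150
  G: 129 − 0.56 = 128.44 → 128
  B: 74 + 0.56×(128−74) = 74 + 30.24 = 104.24 → 104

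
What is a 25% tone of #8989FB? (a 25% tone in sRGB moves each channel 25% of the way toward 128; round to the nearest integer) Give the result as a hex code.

#8989FB is rgb(137, 137, 251).
Per channel, c → c + 0.25(128 − c):
  R: 137 − 2.25 = 134.75 → 135
  G: 137 − 2.25 = 134.75 → 135
  B: 251 + 0.25×(128−251) = 251 − 30.75 = 220.25 → 220
rgb(135, 135, 220) = #8787DC.

#8787DC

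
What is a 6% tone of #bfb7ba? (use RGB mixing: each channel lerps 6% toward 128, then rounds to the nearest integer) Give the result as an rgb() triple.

rgb(187, 180, 183)

#bfb7ba is rgb(191, 183, 186).
Lerp each channel 6% toward 128:
  R: 191 + 0.06×(128−191) = 191 − 3.78 = 187.22 → 187
  G: 183 + 0.06×(128−183) = 183 − 3.3 = 179.7 → 180
  B: 186 + 0.06×(128−186) = 186 − 3.48 = 182.52 → 183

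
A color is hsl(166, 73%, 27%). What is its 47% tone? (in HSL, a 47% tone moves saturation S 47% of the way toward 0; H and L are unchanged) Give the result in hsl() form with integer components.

S moves 47% from 73 toward 0: 73 − 34.31 = 38.69 → 39.
H and L are unchanged.

hsl(166, 39%, 27%)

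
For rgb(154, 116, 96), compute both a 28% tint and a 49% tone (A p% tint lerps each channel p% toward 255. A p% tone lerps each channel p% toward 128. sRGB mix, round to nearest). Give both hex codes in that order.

#b69b8d, #8d7a70

28% tint:
  R: 154 + 0.28×(255−154) = 154 + 28.28 = 182.28 → 182
  G: 116 + 0.28×(255−116) = 116 + 38.92 = 154.92 → 155
  B: 96 + 0.28×(255−96) = 96 + 44.52 = 140.52 → 141
  → #b69b8d
49% tone:
  R: 154 − 12.74 = 141.26 → 141
  G: 116 + 0.49×(128−116) = 116 + 5.88 = 121.88 → 122
  B: 96 + 0.49×(128−96) = 96 + 15.68 = 111.68 → 112
  → #8d7a70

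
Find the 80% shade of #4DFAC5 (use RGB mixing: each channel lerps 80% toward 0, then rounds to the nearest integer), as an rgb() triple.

rgb(15, 50, 39)

#4DFAC5 is rgb(77, 250, 197).
Lerp each channel 80% toward 0:
  R: 77 − 61.6 = 15.4 → 15
  G: 250 + 0.8×(0−250) = 250 − 200 = 50 → 50
  B: 197 − 157.6 = 39.4 → 39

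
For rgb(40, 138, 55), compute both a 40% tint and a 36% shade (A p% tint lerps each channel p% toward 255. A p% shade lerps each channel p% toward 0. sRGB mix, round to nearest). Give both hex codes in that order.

#7eb987, #1a5823

40% tint:
  R: 40 + 86 = 126 → 126
  G: 138 + 46.8 = 184.8 → 185
  B: 55 + 0.4×(255−55) = 55 + 80 = 135 → 135
  → #7eb987
36% shade:
  R: 40 − 14.4 = 25.6 → 26
  G: 138 − 49.68 = 88.32 → 88
  B: 55 + 0.36×(0−55) = 55 − 19.8 = 35.2 → 35
  → #1a5823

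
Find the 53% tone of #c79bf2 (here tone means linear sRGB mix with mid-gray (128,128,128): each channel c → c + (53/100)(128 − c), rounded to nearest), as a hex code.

#c79bf2 is rgb(199, 155, 242).
A 53% tone moves each channel 53% toward 128:
  R: 199 + 0.53×(128−199) = 199 − 37.63 = 161.37 → 161
  G: 155 + 0.53×(128−155) = 155 − 14.31 = 140.69 → 141
  B: 242 + 0.53×(128−242) = 242 − 60.42 = 181.58 → 182
rgb(161, 141, 182) = #a18db6.

#a18db6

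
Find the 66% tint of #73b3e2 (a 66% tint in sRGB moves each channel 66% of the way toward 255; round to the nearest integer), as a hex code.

#73b3e2 is rgb(115, 179, 226).
Lerp each channel 66% toward 255:
  R: 115 + 92.4 = 207.4 → 207
  G: 179 + 50.16 = 229.16 → 229
  B: 226 + 19.14 = 245.14 → 245
rgb(207, 229, 245) = #cfe5f5.

#cfe5f5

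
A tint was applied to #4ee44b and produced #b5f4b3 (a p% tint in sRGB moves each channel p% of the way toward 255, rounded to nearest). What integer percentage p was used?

#4ee44b is rgb(78, 228, 75); #b5f4b3 is rgb(181, 244, 179).
On the B channel (widest range): 179 ≈ 75 + (p/100)(255 − 75), so p ≈ 100×(179 − 75)/(255 − 75) = 10400/180 = 57.78.
p = 58 reproduces all three channels after rounding.

58%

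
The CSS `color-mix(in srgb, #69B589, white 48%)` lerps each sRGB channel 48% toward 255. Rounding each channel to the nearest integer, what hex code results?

#69B589 is rgb(105, 181, 137).
Lerp each channel 48% toward 255:
  R: 105 + 0.48×(255−105) = 105 + 72 = 177 → 177
  G: 181 + 0.48×(255−181) = 181 + 35.52 = 216.52 → 217
  B: 137 + 0.48×(255−137) = 137 + 56.64 = 193.64 → 194
rgb(177, 217, 194) = #B1D9C2.

#B1D9C2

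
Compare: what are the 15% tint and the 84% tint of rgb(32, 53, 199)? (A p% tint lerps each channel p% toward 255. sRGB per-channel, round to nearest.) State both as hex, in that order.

#4153CF, #DBDFF6

15% tint:
  R: 32 + 0.15×(255−32) = 32 + 33.45 = 65.45 → 65
  G: 53 + 0.15×(255−53) = 53 + 30.3 = 83.3 → 83
  B: 199 + 8.4 = 207.4 → 207
  → #4153CF
84% tint:
  R: 32 + 0.84×(255−32) = 32 + 187.32 = 219.32 → 219
  G: 53 + 0.84×(255−53) = 53 + 169.68 = 222.68 → 223
  B: 199 + 47.04 = 246.04 → 246
  → #DBDFF6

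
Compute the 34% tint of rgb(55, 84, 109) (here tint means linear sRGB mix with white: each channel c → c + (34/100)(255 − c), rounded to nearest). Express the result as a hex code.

#7B8E9F

A 34% tint moves each channel 34% toward 255:
  R: 55 + 0.34×(255−55) = 55 + 68 = 123 → 123
  G: 84 + 0.34×(255−84) = 84 + 58.14 = 142.14 → 142
  B: 109 + 0.34×(255−109) = 109 + 49.64 = 158.64 → 159
rgb(123, 142, 159) = #7B8E9F.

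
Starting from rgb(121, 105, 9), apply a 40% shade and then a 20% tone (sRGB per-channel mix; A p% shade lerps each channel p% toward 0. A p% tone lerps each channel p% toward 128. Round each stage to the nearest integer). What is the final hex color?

Per channel, c → c + 0.4(0 − c):
  R: 121 − 48.4 = 72.6 → 73
  G: 105 + 0.4×(0−105) = 105 − 42 = 63 → 63
  B: 9 + 0.4×(0−9) = 9 − 3.6 = 5.4 → 5
After the shade: rgb(73, 63, 5) = #493f05.
Lerp each channel 20% toward 128:
  R: 73 + 11 = 84 → 84
  G: 63 + 0.2×(128−63) = 63 + 13 = 76 → 76
  B: 5 + 0.2×(128−5) = 5 + 24.6 = 29.6 → 30
rgb(84, 76, 30) = #544c1e.

#544c1e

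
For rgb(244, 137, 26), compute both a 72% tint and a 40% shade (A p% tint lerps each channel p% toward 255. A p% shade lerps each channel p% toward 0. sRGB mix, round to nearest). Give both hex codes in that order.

#FCDEBF, #925210

72% tint:
  R: 244 + 0.72×(255−244) = 244 + 7.92 = 251.92 → 252
  G: 137 + 0.72×(255−137) = 137 + 84.96 = 221.96 → 222
  B: 26 + 0.72×(255−26) = 26 + 164.88 = 190.88 → 191
  → #FCDEBF
40% shade:
  R: 244 − 97.6 = 146.4 → 146
  G: 137 + 0.4×(0−137) = 137 − 54.8 = 82.2 → 82
  B: 26 + 0.4×(0−26) = 26 − 10.4 = 15.6 → 16
  → #925210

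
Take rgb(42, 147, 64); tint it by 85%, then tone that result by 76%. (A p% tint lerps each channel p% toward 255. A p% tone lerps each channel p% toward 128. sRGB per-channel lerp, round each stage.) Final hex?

#979B98

An 85% tint moves each channel 85% toward 255:
  R: 42 + 0.85×(255−42) = 42 + 181.05 = 223.05 → 223
  G: 147 + 0.85×(255−147) = 147 + 91.8 = 238.8 → 239
  B: 64 + 162.35 = 226.35 → 226
After the tint: rgb(223, 239, 226) = #DFEFE2.
A 76% tone moves each channel 76% toward 128:
  R: 223 − 72.2 = 150.8 → 151
  G: 239 + 0.76×(128−239) = 239 − 84.36 = 154.64 → 155
  B: 226 + 0.76×(128−226) = 226 − 74.48 = 151.52 → 152
rgb(151, 155, 152) = #979B98.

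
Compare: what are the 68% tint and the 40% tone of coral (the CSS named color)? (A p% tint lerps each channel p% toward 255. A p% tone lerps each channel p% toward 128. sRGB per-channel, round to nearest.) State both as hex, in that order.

CSS coral is rgb(255, 127, 80).
68% tint:
  R: 255 + 0 = 255 → 255
  G: 127 + 0.68×(255−127) = 127 + 87.04 = 214.04 → 214
  B: 80 + 119 = 199 → 199
  → #FFD6C7
40% tone:
  R: 255 + 0.4×(128−255) = 255 − 50.8 = 204.2 → 204
  G: 127 + 0.4 = 127.4 → 127
  B: 80 + 0.4×(128−80) = 80 + 19.2 = 99.2 → 99
  → #CC7F63

#FFD6C7, #CC7F63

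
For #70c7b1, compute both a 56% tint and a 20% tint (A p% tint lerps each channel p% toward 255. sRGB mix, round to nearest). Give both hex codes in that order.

#c0e6dd, #8dd2c1

#70c7b1 is rgb(112, 199, 177).
56% tint:
  R: 112 + 0.56×(255−112) = 112 + 80.08 = 192.08 → 192
  G: 199 + 31.36 = 230.36 → 230
  B: 177 + 0.56×(255−177) = 177 + 43.68 = 220.68 → 221
  → #c0e6dd
20% tint:
  R: 112 + 28.6 = 140.6 → 141
  G: 199 + 0.2×(255−199) = 199 + 11.2 = 210.2 → 210
  B: 177 + 0.2×(255−177) = 177 + 15.6 = 192.6 → 193
  → #8dd2c1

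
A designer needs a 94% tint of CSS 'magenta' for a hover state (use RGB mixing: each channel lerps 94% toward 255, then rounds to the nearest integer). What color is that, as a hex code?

CSS magenta is rgb(255, 0, 255).
Lerp each channel 94% toward 255:
  R: 255 + 0.94×(255−255) = 255 + 0 = 255 → 255
  G: 0 + 239.7 = 239.7 → 240
  B: 255 + 0 = 255 → 255
rgb(255, 240, 255) = #FFF0FF.

#FFF0FF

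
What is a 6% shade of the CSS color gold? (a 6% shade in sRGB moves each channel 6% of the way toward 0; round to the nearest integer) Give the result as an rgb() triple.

rgb(240, 202, 0)

CSS gold is rgb(255, 215, 0).
Per channel, c → c + 0.06(0 − c):
  R: 255 + 0.06×(0−255) = 255 − 15.3 = 239.7 → 240
  G: 215 + 0.06×(0−215) = 215 − 12.9 = 202.1 → 202
  B: 0 + 0.06×(0−0) = 0 + 0 = 0 → 0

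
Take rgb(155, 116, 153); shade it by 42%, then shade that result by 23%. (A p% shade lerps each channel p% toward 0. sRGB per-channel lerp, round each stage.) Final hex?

Lerp each channel 42% toward 0:
  R: 155 + 0.42×(0−155) = 155 − 65.1 = 89.9 → 90
  G: 116 + 0.42×(0−116) = 116 − 48.72 = 67.28 → 67
  B: 153 − 64.26 = 88.74 → 89
After the shade: rgb(90, 67, 89) = #5A4359.
Per channel, c → c + 0.23(0 − c):
  R: 90 + 0.23×(0−90) = 90 − 20.7 = 69.3 → 69
  G: 67 − 15.41 = 51.59 → 52
  B: 89 + 0.23×(0−89) = 89 − 20.47 = 68.53 → 69
rgb(69, 52, 69) = #453445.

#453445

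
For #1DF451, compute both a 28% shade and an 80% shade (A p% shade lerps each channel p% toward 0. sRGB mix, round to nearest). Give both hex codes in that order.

#15B03A, #063110

#1DF451 is rgb(29, 244, 81).
28% shade:
  R: 29 − 8.12 = 20.88 → 21
  G: 244 + 0.28×(0−244) = 244 − 68.32 = 175.68 → 176
  B: 81 − 22.68 = 58.32 → 58
  → #15B03A
80% shade:
  R: 29 + 0.8×(0−29) = 29 − 23.2 = 5.8 → 6
  G: 244 + 0.8×(0−244) = 244 − 195.2 = 48.8 → 49
  B: 81 + 0.8×(0−81) = 81 − 64.8 = 16.2 → 16
  → #063110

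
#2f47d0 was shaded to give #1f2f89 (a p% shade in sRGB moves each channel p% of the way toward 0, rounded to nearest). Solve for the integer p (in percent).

34%

#2f47d0 is rgb(47, 71, 208); #1f2f89 is rgb(31, 47, 137).
On the B channel (widest range): 137 ≈ 208 + (p/100)(0 − 208), so p ≈ 100×(137 − 208)/(0 − 208) = -7100/-208 = 34.13.
p = 34 reproduces all three channels after rounding.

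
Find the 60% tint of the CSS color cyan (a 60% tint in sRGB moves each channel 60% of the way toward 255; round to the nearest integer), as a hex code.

CSS cyan is rgb(0, 255, 255).
A 60% tint moves each channel 60% toward 255:
  R: 0 + 0.6×(255−0) = 0 + 153 = 153 → 153
  G: 255 + 0.6×(255−255) = 255 + 0 = 255 → 255
  B: 255 + 0.6×(255−255) = 255 + 0 = 255 → 255
rgb(153, 255, 255) = #99FFFF.

#99FFFF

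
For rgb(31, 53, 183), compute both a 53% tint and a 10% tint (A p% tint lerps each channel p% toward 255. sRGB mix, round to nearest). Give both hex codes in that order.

53% tint:
  R: 31 + 0.53×(255−31) = 31 + 118.72 = 149.72 → 150
  G: 53 + 0.53×(255−53) = 53 + 107.06 = 160.06 → 160
  B: 183 + 38.16 = 221.16 → 221
  → #96a0dd
10% tint:
  R: 31 + 0.1×(255−31) = 31 + 22.4 = 53.4 → 53
  G: 53 + 0.1×(255−53) = 53 + 20.2 = 73.2 → 73
  B: 183 + 0.1×(255−183) = 183 + 7.2 = 190.2 → 190
  → #3549be

#96a0dd, #3549be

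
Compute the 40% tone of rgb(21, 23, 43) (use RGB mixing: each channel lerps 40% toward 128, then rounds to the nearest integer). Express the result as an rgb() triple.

rgb(64, 65, 77)

Lerp each channel 40% toward 128:
  R: 21 + 0.4×(128−21) = 21 + 42.8 = 63.8 → 64
  G: 23 + 0.4×(128−23) = 23 + 42 = 65 → 65
  B: 43 + 34 = 77 → 77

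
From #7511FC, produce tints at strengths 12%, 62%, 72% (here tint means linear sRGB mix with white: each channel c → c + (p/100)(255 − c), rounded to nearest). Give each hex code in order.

#862EFC, #CBA5FE, #D8BCFE

#7511FC is rgb(117, 17, 252).
12%: (117 + 16.56 = 133.56→134, 17 + 28.56 = 45.56→46, 252→252) → #862EFC
62%: (117 + 85.56 = 202.56→203, 17 + 147.56 = 164.56→165, 252 + 1.86 = 253.86→254) → #CBA5FE
72%: (117 + 99.36 = 216.36→216, 17 + 171.36 = 188.36→188, 252 + 2.16 = 254.16→254) → #D8BCFE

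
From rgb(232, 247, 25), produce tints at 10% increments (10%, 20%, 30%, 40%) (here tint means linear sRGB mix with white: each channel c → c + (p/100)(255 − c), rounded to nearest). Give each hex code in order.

10%: (232 + 2.3 = 234.3→234, 247 + 0.8 = 247.8→248, 25 + 23 = 48→48) → #eaf830
20%: (232 + 4.6 = 236.6→237, 247 + 1.6 = 248.6→249, 25 + 46 = 71→71) → #edf947
30%: (232 + 6.9 = 238.9→239, 247 + 2.4 = 249.4→249, 25 + 69 = 94→94) → #eff95e
40%: (232 + 9.2 = 241.2→241, 247 + 3.2 = 250.2→250, 25 + 92 = 117→117) → #f1fa75

#eaf830, #edf947, #eff95e, #f1fa75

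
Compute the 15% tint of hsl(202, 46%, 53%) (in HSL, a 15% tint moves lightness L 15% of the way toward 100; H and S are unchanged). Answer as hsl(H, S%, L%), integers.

L moves 15% from 53 toward 100: 53 + 7.05 = 60.05 → 60.
H and S are unchanged.

hsl(202, 46%, 60%)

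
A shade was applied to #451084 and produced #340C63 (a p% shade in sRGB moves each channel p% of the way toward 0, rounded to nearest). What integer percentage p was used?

25%

#451084 is rgb(69, 16, 132); #340C63 is rgb(52, 12, 99).
On the B channel (widest range): 99 ≈ 132 + (p/100)(0 − 132), so p ≈ 100×(99 − 132)/(0 − 132) = -3300/-132 = 25.00.
p = 25 reproduces all three channels after rounding.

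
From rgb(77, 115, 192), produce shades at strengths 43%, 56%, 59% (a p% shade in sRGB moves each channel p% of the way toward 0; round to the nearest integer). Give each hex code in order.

#2C426D, #223354, #202F4F

43%: (77 − 33.11 = 43.89→44, 115 − 49.45 = 65.55→66, 192 − 82.56 = 109.44→109) → #2C426D
56%: (77 − 43.12 = 33.88→34, 115 − 64.4 = 50.6→51, 192 − 107.52 = 84.48→84) → #223354
59%: (77 − 45.43 = 31.57→32, 115 − 67.85 = 47.15→47, 192 − 113.28 = 78.72→79) → #202F4F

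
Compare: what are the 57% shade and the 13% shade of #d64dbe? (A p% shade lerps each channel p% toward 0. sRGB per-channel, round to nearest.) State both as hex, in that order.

#5c2152, #ba43a5

#d64dbe is rgb(214, 77, 190).
57% shade:
  R: 214 − 121.98 = 92.02 → 92
  G: 77 + 0.57×(0−77) = 77 − 43.89 = 33.11 → 33
  B: 190 + 0.57×(0−190) = 190 − 108.3 = 81.7 → 82
  → #5c2152
13% shade:
  R: 214 − 27.82 = 186.18 → 186
  G: 77 + 0.13×(0−77) = 77 − 10.01 = 66.99 → 67
  B: 190 + 0.13×(0−190) = 190 − 24.7 = 165.3 → 165
  → #ba43a5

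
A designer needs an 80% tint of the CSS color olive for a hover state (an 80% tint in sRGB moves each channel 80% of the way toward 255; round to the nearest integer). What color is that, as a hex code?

CSS olive is rgb(128, 128, 0).
Lerp each channel 80% toward 255:
  R: 128 + 0.8×(255−128) = 128 + 101.6 = 229.6 → 230
  G: 128 + 0.8×(255−128) = 128 + 101.6 = 229.6 → 230
  B: 0 + 204 = 204 → 204
rgb(230, 230, 204) = #E6E6CC.

#E6E6CC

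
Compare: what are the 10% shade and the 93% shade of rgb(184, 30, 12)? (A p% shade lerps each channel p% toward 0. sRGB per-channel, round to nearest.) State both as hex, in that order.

#A61B0B, #0D0201

10% shade:
  R: 184 + 0.1×(0−184) = 184 − 18.4 = 165.6 → 166
  G: 30 + 0.1×(0−30) = 30 − 3 = 27 → 27
  B: 12 + 0.1×(0−12) = 12 − 1.2 = 10.8 → 11
  → #A61B0B
93% shade:
  R: 184 − 171.12 = 12.88 → 13
  G: 30 + 0.93×(0−30) = 30 − 27.9 = 2.1 → 2
  B: 12 − 11.16 = 0.84 → 1
  → #0D0201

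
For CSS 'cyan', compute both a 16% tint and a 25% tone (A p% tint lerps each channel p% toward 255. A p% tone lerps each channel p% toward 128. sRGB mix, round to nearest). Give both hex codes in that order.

CSS cyan is rgb(0, 255, 255).
16% tint:
  R: 0 + 0.16×(255−0) = 0 + 40.8 = 40.8 → 41
  G: 255 + 0 = 255 → 255
  B: 255 + 0 = 255 → 255
  → #29FFFF
25% tone:
  R: 0 + 32 = 32 → 32
  G: 255 + 0.25×(128−255) = 255 − 31.75 = 223.25 → 223
  B: 255 + 0.25×(128−255) = 255 − 31.75 = 223.25 → 223
  → #20DFDF

#29FFFF, #20DFDF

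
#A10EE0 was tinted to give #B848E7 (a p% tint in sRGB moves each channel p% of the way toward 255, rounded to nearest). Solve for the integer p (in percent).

#A10EE0 is rgb(161, 14, 224); #B848E7 is rgb(184, 72, 231).
On the G channel (widest range): 72 ≈ 14 + (p/100)(255 − 14), so p ≈ 100×(72 − 14)/(255 − 14) = 5800/241 = 24.07.
p = 24 reproduces all three channels after rounding.

24%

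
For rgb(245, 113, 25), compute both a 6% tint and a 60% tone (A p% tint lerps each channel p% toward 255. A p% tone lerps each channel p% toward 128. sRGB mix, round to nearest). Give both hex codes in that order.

#F67A27, #AF7A57

6% tint:
  R: 245 + 0.06×(255−245) = 245 + 0.6 = 245.6 → 246
  G: 113 + 0.06×(255−113) = 113 + 8.52 = 121.52 → 122
  B: 25 + 13.8 = 38.8 → 39
  → #F67A27
60% tone:
  R: 245 + 0.6×(128−245) = 245 − 70.2 = 174.8 → 175
  G: 113 + 9 = 122 → 122
  B: 25 + 61.8 = 86.8 → 87
  → #AF7A57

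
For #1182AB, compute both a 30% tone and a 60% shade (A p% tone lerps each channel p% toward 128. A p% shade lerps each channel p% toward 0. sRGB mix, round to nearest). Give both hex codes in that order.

#32819E, #073444

#1182AB is rgb(17, 130, 171).
30% tone:
  R: 17 + 33.3 = 50.3 → 50
  G: 130 + 0.3×(128−130) = 130 − 0.6 = 129.4 → 129
  B: 171 + 0.3×(128−171) = 171 − 12.9 = 158.1 → 158
  → #32819E
60% shade:
  R: 17 + 0.6×(0−17) = 17 − 10.2 = 6.8 → 7
  G: 130 − 78 = 52 → 52
  B: 171 − 102.6 = 68.4 → 68
  → #073444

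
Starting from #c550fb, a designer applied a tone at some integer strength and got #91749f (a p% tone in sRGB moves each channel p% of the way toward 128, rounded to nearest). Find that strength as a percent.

#c550fb is rgb(197, 80, 251); #91749f is rgb(145, 116, 159).
On the B channel (widest range): 159 ≈ 251 + (p/100)(128 − 251), so p ≈ 100×(159 − 251)/(128 − 251) = -9200/-123 = 74.80.
p = 75 reproduces all three channels after rounding.

75%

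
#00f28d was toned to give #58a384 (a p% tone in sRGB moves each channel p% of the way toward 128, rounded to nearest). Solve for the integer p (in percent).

#00f28d is rgb(0, 242, 141); #58a384 is rgb(88, 163, 132).
On the R channel (widest range): 88 ≈ 0 + (p/100)(128 − 0), so p ≈ 100×(88 − 0)/(128 − 0) = 8800/128 = 68.75.
p = 69 reproduces all three channels after rounding.

69%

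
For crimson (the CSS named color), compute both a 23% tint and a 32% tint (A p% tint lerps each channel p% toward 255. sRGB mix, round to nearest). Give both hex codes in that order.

CSS crimson is rgb(220, 20, 60).
23% tint:
  R: 220 + 8.05 = 228.05 → 228
  G: 20 + 0.23×(255−20) = 20 + 54.05 = 74.05 → 74
  B: 60 + 0.23×(255−60) = 60 + 44.85 = 104.85 → 105
  → #e44a69
32% tint:
  R: 220 + 11.2 = 231.2 → 231
  G: 20 + 75.2 = 95.2 → 95
  B: 60 + 62.4 = 122.4 → 122
  → #e75f7a

#e44a69, #e75f7a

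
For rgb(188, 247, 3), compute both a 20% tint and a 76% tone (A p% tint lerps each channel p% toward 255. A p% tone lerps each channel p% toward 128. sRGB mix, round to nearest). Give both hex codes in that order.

#c9f935, #8e9d62

20% tint:
  R: 188 + 0.2×(255−188) = 188 + 13.4 = 201.4 → 201
  G: 247 + 0.2×(255−247) = 247 + 1.6 = 248.6 → 249
  B: 3 + 0.2×(255−3) = 3 + 50.4 = 53.4 → 53
  → #c9f935
76% tone:
  R: 188 + 0.76×(128−188) = 188 − 45.6 = 142.4 → 142
  G: 247 + 0.76×(128−247) = 247 − 90.44 = 156.56 → 157
  B: 3 + 0.76×(128−3) = 3 + 95 = 98 → 98
  → #8e9d62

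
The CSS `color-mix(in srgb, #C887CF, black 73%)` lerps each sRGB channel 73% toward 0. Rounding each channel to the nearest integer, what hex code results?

#362438

#C887CF is rgb(200, 135, 207).
Lerp each channel 73% toward 0:
  R: 200 + 0.73×(0−200) = 200 − 146 = 54 → 54
  G: 135 + 0.73×(0−135) = 135 − 98.55 = 36.45 → 36
  B: 207 + 0.73×(0−207) = 207 − 151.11 = 55.89 → 56
rgb(54, 36, 56) = #362438.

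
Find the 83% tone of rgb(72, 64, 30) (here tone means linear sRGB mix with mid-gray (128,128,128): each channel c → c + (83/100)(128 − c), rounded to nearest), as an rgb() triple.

Per channel, c → c + 0.83(128 − c):
  R: 72 + 46.48 = 118.48 → 118
  G: 64 + 53.12 = 117.12 → 117
  B: 30 + 0.83×(128−30) = 30 + 81.34 = 111.34 → 111

rgb(118, 117, 111)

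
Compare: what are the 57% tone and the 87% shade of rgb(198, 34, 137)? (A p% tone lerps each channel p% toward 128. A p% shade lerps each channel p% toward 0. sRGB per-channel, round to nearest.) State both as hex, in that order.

#9E5884, #1A0412

57% tone:
  R: 198 + 0.57×(128−198) = 198 − 39.9 = 158.1 → 158
  G: 34 + 0.57×(128−34) = 34 + 53.58 = 87.58 → 88
  B: 137 + 0.57×(128−137) = 137 − 5.13 = 131.87 → 132
  → #9E5884
87% shade:
  R: 198 + 0.87×(0−198) = 198 − 172.26 = 25.74 → 26
  G: 34 − 29.58 = 4.42 → 4
  B: 137 − 119.19 = 17.81 → 18
  → #1A0412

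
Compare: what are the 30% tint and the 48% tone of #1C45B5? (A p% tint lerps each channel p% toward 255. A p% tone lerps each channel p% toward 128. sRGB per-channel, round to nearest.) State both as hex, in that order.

#607DCB, #4C619C

#1C45B5 is rgb(28, 69, 181).
30% tint:
  R: 28 + 0.3×(255−28) = 28 + 68.1 = 96.1 → 96
  G: 69 + 0.3×(255−69) = 69 + 55.8 = 124.8 → 125
  B: 181 + 0.3×(255−181) = 181 + 22.2 = 203.2 → 203
  → #607DCB
48% tone:
  R: 28 + 0.48×(128−28) = 28 + 48 = 76 → 76
  G: 69 + 28.32 = 97.32 → 97
  B: 181 − 25.44 = 155.56 → 156
  → #4C619C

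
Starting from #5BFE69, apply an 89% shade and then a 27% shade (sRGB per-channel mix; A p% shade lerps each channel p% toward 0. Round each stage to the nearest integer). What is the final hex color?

#5BFE69 is rgb(91, 254, 105).
An 89% shade moves each channel 89% toward 0:
  R: 91 + 0.89×(0−91) = 91 − 80.99 = 10.01 → 10
  G: 254 + 0.89×(0−254) = 254 − 226.06 = 27.94 → 28
  B: 105 − 93.45 = 11.55 → 12
After the shade: rgb(10, 28, 12) = #0A1C0C.
Per channel, c → c + 0.27(0 − c):
  R: 10 + 0.27×(0−10) = 10 − 2.7 = 7.3 → 7
  G: 28 − 7.56 = 20.44 → 20
  B: 12 − 3.24 = 8.76 → 9
rgb(7, 20, 9) = #071409.

#071409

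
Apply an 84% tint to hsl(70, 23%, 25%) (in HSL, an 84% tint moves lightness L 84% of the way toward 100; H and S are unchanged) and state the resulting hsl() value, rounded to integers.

L moves 84% from 25 toward 100: 25 + 63 = 88 → 88.
H and S are unchanged.

hsl(70, 23%, 88%)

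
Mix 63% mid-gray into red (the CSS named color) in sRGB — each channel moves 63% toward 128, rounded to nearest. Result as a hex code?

#af5151

CSS red is rgb(255, 0, 0).
Lerp each channel 63% toward 128:
  R: 255 + 0.63×(128−255) = 255 − 80.01 = 174.99 → 175
  G: 0 + 0.63×(128−0) = 0 + 80.64 = 80.64 → 81
  B: 0 + 80.64 = 80.64 → 81
rgb(175, 81, 81) = #af5151.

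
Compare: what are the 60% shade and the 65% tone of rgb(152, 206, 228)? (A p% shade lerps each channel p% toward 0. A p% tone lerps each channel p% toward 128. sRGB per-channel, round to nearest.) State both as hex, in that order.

#3D525B, #889BA3

60% shade:
  R: 152 + 0.6×(0−152) = 152 − 91.2 = 60.8 → 61
  G: 206 + 0.6×(0−206) = 206 − 123.6 = 82.4 → 82
  B: 228 − 136.8 = 91.2 → 91
  → #3D525B
65% tone:
  R: 152 − 15.6 = 136.4 → 136
  G: 206 − 50.7 = 155.3 → 155
  B: 228 + 0.65×(128−228) = 228 − 65 = 163 → 163
  → #889BA3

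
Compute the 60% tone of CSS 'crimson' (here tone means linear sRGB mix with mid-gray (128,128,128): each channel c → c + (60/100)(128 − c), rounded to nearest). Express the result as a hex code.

CSS crimson is rgb(220, 20, 60).
A 60% tone moves each channel 60% toward 128:
  R: 220 + 0.6×(128−220) = 220 − 55.2 = 164.8 → 165
  G: 20 + 64.8 = 84.8 → 85
  B: 60 + 0.6×(128−60) = 60 + 40.8 = 100.8 → 101
rgb(165, 85, 101) = #a55565.

#a55565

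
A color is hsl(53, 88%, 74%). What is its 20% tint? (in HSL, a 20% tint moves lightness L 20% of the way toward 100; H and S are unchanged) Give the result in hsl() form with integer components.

L moves 20% from 74 toward 100: 74 + 5.2 = 79.2 → 79.
H and S are unchanged.

hsl(53, 88%, 79%)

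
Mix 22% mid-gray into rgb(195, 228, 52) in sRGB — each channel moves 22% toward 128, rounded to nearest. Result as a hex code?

#b4ce45

Per channel, c → c + 0.22(128 − c):
  R: 195 + 0.22×(128−195) = 195 − 14.74 = 180.26 → 180
  G: 228 + 0.22×(128−228) = 228 − 22 = 206 → 206
  B: 52 + 0.22×(128−52) = 52 + 16.72 = 68.72 → 69
rgb(180, 206, 69) = #b4ce45.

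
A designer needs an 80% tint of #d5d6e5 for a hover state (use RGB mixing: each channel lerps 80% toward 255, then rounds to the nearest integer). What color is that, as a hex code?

#f7f7fa

#d5d6e5 is rgb(213, 214, 229).
Per channel, c → c + 0.8(255 − c):
  R: 213 + 33.6 = 246.6 → 247
  G: 214 + 32.8 = 246.8 → 247
  B: 229 + 0.8×(255−229) = 229 + 20.8 = 249.8 → 250
rgb(247, 247, 250) = #f7f7fa.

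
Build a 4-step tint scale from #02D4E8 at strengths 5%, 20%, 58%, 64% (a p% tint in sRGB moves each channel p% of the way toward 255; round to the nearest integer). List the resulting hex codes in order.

#02D4E8 is rgb(2, 212, 232).
5%: (2 + 12.65 = 14.65→15, 212 + 2.15 = 214.15→214, 232 + 1.15 = 233.15→233) → #0FD6E9
20%: (2 + 50.6 = 52.6→53, 212 + 8.6 = 220.6→221, 232 + 4.6 = 236.6→237) → #35DDED
58%: (2 + 146.74 = 148.74→149, 212 + 24.94 = 236.94→237, 232 + 13.34 = 245.34→245) → #95EDF5
64%: (2 + 161.92 = 163.92→164, 212 + 27.52 = 239.52→240, 232 + 14.72 = 246.72→247) → #A4F0F7

#0FD6E9, #35DDED, #95EDF5, #A4F0F7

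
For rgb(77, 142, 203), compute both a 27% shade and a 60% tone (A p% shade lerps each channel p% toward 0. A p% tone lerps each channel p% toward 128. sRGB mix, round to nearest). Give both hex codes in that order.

27% shade:
  R: 77 + 0.27×(0−77) = 77 − 20.79 = 56.21 → 56
  G: 142 + 0.27×(0−142) = 142 − 38.34 = 103.66 → 104
  B: 203 − 54.81 = 148.19 → 148
  → #386894
60% tone:
  R: 77 + 0.6×(128−77) = 77 + 30.6 = 107.6 → 108
  G: 142 − 8.4 = 133.6 → 134
  B: 203 − 45 = 158 → 158
  → #6C869E

#386894, #6C869E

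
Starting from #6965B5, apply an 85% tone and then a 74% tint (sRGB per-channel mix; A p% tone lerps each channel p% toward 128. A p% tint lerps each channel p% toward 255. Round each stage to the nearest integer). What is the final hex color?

#6965B5 is rgb(105, 101, 181).
Lerp each channel 85% toward 128:
  R: 105 + 0.85×(128−105) = 105 + 19.55 = 124.55 → 125
  G: 101 + 0.85×(128−101) = 101 + 22.95 = 123.95 → 124
  B: 181 − 45.05 = 135.95 → 136
After the tone: rgb(125, 124, 136) = #7D7C88.
Lerp each channel 74% toward 255:
  R: 125 + 96.2 = 221.2 → 221
  G: 124 + 0.74×(255−124) = 124 + 96.94 = 220.94 → 221
  B: 136 + 0.74×(255−136) = 136 + 88.06 = 224.06 → 224
rgb(221, 221, 224) = #DDDDE0.

#DDDDE0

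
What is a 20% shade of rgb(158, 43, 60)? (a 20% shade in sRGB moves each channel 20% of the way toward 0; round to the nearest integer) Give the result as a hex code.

Per channel, c → c + 0.2(0 − c):
  R: 158 + 0.2×(0−158) = 158 − 31.6 = 126.4 → 126
  G: 43 − 8.6 = 34.4 → 34
  B: 60 − 12 = 48 → 48
rgb(126, 34, 48) = #7e2230.

#7e2230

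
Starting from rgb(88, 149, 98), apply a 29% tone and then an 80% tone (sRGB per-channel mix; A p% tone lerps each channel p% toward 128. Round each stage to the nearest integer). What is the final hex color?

Lerp each channel 29% toward 128:
  R: 88 + 0.29×(128−88) = 88 + 11.6 = 99.6 → 100
  G: 149 − 6.09 = 142.91 → 143
  B: 98 + 0.29×(128−98) = 98 + 8.7 = 106.7 → 107
After the tone: rgb(100, 143, 107) = #648f6b.
Per channel, c → c + 0.8(128 − c):
  R: 100 + 22.4 = 122.4 → 122
  G: 143 + 0.8×(128−143) = 143 − 12 = 131 → 131
  B: 107 + 16.8 = 123.8 → 124
rgb(122, 131, 124) = #7a837c.

#7a837c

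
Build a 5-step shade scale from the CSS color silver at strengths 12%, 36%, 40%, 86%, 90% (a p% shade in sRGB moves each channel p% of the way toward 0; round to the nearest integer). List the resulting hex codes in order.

#A9A9A9, #7B7B7B, #737373, #1B1B1B, #131313

CSS silver is rgb(192, 192, 192).
12%: (192 − 23.04 = 168.96→169, 192 − 23.04 = 168.96→169, 192 − 23.04 = 168.96→169) → #A9A9A9
36%: (192 − 69.12 = 122.88→123, 192 − 69.12 = 122.88→123, 192 − 69.12 = 122.88→123) → #7B7B7B
40%: (192 − 76.8 = 115.2→115, 192 − 76.8 = 115.2→115, 192 − 76.8 = 115.2→115) → #737373
86%: (192 − 165.12 = 26.88→27, 192 − 165.12 = 26.88→27, 192 − 165.12 = 26.88→27) → #1B1B1B
90%: (192 − 172.8 = 19.2→19, 192 − 172.8 = 19.2→19, 192 − 172.8 = 19.2→19) → #131313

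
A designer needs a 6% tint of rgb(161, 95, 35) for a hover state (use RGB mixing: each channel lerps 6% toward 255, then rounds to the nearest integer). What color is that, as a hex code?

Lerp each channel 6% toward 255:
  R: 161 + 0.06×(255−161) = 161 + 5.64 = 166.64 → 167
  G: 95 + 9.6 = 104.6 → 105
  B: 35 + 0.06×(255−35) = 35 + 13.2 = 48.2 → 48
rgb(167, 105, 48) = #A76930.

#A76930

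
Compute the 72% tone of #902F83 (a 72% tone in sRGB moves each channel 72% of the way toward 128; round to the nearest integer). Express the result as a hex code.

#846981

#902F83 is rgb(144, 47, 131).
Per channel, c → c + 0.72(128 − c):
  R: 144 + 0.72×(128−144) = 144 − 11.52 = 132.48 → 132
  G: 47 + 0.72×(128−47) = 47 + 58.32 = 105.32 → 105
  B: 131 − 2.16 = 128.84 → 129
rgb(132, 105, 129) = #846981.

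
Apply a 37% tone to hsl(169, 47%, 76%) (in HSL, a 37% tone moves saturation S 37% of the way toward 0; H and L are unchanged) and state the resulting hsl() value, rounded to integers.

S moves 37% from 47 toward 0: 47 − 17.39 = 29.61 → 30.
H and L are unchanged.

hsl(169, 30%, 76%)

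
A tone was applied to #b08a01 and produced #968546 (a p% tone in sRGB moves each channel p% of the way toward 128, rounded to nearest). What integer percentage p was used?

#b08a01 is rgb(176, 138, 1); #968546 is rgb(150, 133, 70).
On the B channel (widest range): 70 ≈ 1 + (p/100)(128 − 1), so p ≈ 100×(70 − 1)/(128 − 1) = 6900/127 = 54.33.
p = 54 reproduces all three channels after rounding.

54%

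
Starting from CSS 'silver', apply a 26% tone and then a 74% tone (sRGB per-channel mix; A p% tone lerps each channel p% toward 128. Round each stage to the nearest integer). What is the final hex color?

#8C8C8C

CSS silver is rgb(192, 192, 192).
Per channel, c → c + 0.26(128 − c):
  R: 192 − 16.64 = 175.36 → 175
  G: 192 + 0.26×(128−192) = 192 − 16.64 = 175.36 → 175
  B: 192 − 16.64 = 175.36 → 175
After the tone: rgb(175, 175, 175) = #AFAFAF.
Lerp each channel 74% toward 128:
  R: 175 + 0.74×(128−175) = 175 − 34.78 = 140.22 → 140
  G: 175 − 34.78 = 140.22 → 140
  B: 175 + 0.74×(128−175) = 175 − 34.78 = 140.22 → 140
rgb(140, 140, 140) = #8C8C8C.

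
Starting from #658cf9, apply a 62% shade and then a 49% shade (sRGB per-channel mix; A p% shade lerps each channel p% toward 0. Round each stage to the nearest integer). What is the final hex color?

#658cf9 is rgb(101, 140, 249).
Per channel, c → c + 0.62(0 − c):
  R: 101 − 62.62 = 38.38 → 38
  G: 140 + 0.62×(0−140) = 140 − 86.8 = 53.2 → 53
  B: 249 + 0.62×(0−249) = 249 − 154.38 = 94.62 → 95
After the shade: rgb(38, 53, 95) = #26355f.
A 49% shade moves each channel 49% toward 0:
  R: 38 + 0.49×(0−38) = 38 − 18.62 = 19.38 → 19
  G: 53 + 0.49×(0−53) = 53 − 25.97 = 27.03 → 27
  B: 95 + 0.49×(0−95) = 95 − 46.55 = 48.45 → 48
rgb(19, 27, 48) = #131b30.

#131b30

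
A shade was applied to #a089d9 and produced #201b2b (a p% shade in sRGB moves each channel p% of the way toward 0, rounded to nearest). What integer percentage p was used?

#a089d9 is rgb(160, 137, 217); #201b2b is rgb(32, 27, 43).
On the B channel (widest range): 43 ≈ 217 + (p/100)(0 − 217), so p ≈ 100×(43 − 217)/(0 − 217) = -17400/-217 = 80.18.
p = 80 reproduces all three channels after rounding.

80%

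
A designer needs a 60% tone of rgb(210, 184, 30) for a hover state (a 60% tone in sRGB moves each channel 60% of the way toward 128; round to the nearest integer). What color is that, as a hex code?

Lerp each channel 60% toward 128:
  R: 210 + 0.6×(128−210) = 210 − 49.2 = 160.8 → 161
  G: 184 − 33.6 = 150.4 → 150
  B: 30 + 58.8 = 88.8 → 89
rgb(161, 150, 89) = #A19659.

#A19659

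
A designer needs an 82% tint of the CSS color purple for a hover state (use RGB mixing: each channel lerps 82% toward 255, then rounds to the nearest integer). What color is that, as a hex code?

CSS purple is rgb(128, 0, 128).
Lerp each channel 82% toward 255:
  R: 128 + 0.82×(255−128) = 128 + 104.14 = 232.14 → 232
  G: 0 + 209.1 = 209.1 → 209
  B: 128 + 0.82×(255−128) = 128 + 104.14 = 232.14 → 232
rgb(232, 209, 232) = #E8D1E8.

#E8D1E8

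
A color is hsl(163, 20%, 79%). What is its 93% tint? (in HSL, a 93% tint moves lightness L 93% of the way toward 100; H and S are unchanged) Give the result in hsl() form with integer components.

hsl(163, 20%, 99%)

L moves 93% from 79 toward 100: 79 + 19.53 = 98.53 → 99.
H and S are unchanged.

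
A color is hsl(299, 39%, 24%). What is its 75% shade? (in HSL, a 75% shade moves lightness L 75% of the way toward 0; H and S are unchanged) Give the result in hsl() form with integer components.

L moves 75% from 24 toward 0: 24 − 18 = 6 → 6.
H and S are unchanged.

hsl(299, 39%, 6%)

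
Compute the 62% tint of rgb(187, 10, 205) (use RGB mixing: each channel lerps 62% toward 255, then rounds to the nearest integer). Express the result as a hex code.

#E5A2EC

Lerp each channel 62% toward 255:
  R: 187 + 0.62×(255−187) = 187 + 42.16 = 229.16 → 229
  G: 10 + 151.9 = 161.9 → 162
  B: 205 + 0.62×(255−205) = 205 + 31 = 236 → 236
rgb(229, 162, 236) = #E5A2EC.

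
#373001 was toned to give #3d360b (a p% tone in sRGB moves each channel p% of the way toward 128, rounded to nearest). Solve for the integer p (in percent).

8%

#373001 is rgb(55, 48, 1); #3d360b is rgb(61, 54, 11).
On the B channel (widest range): 11 ≈ 1 + (p/100)(128 − 1), so p ≈ 100×(11 − 1)/(128 − 1) = 1000/127 = 7.87.
p = 8 reproduces all three channels after rounding.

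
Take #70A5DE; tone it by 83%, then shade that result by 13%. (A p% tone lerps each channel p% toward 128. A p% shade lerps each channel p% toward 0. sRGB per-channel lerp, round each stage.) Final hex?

#70A5DE is rgb(112, 165, 222).
An 83% tone moves each channel 83% toward 128:
  R: 112 + 0.83×(128−112) = 112 + 13.28 = 125.28 → 125
  G: 165 + 0.83×(128−165) = 165 − 30.71 = 134.29 → 134
  B: 222 + 0.83×(128−222) = 222 − 78.02 = 143.98 → 144
After the tone: rgb(125, 134, 144) = #7D8690.
A 13% shade moves each channel 13% toward 0:
  R: 125 + 0.13×(0−125) = 125 − 16.25 = 108.75 → 109
  G: 134 + 0.13×(0−134) = 134 − 17.42 = 116.58 → 117
  B: 144 + 0.13×(0−144) = 144 − 18.72 = 125.28 → 125
rgb(109, 117, 125) = #6D757D.

#6D757D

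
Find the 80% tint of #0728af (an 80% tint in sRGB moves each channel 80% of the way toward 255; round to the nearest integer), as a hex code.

#cdd4ef

#0728af is rgb(7, 40, 175).
Lerp each channel 80% toward 255:
  R: 7 + 198.4 = 205.4 → 205
  G: 40 + 172 = 212 → 212
  B: 175 + 0.8×(255−175) = 175 + 64 = 239 → 239
rgb(205, 212, 239) = #cdd4ef.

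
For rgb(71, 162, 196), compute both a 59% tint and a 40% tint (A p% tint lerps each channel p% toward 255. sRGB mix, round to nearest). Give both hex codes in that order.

59% tint:
  R: 71 + 108.56 = 179.56 → 180
  G: 162 + 0.59×(255−162) = 162 + 54.87 = 216.87 → 217
  B: 196 + 0.59×(255−196) = 196 + 34.81 = 230.81 → 231
  → #B4D9E7
40% tint:
  R: 71 + 0.4×(255−71) = 71 + 73.6 = 144.6 → 145
  G: 162 + 0.4×(255−162) = 162 + 37.2 = 199.2 → 199
  B: 196 + 0.4×(255−196) = 196 + 23.6 = 219.6 → 220
  → #91C7DC

#B4D9E7, #91C7DC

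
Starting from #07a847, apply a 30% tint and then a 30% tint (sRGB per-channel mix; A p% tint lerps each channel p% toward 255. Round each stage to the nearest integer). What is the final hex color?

#07a847 is rgb(7, 168, 71).
Lerp each channel 30% toward 255:
  R: 7 + 74.4 = 81.4 → 81
  G: 168 + 26.1 = 194.1 → 194
  B: 71 + 0.3×(255−71) = 71 + 55.2 = 126.2 → 126
After the tint: rgb(81, 194, 126) = #51c27e.
Per channel, c → c + 0.3(255 − c):
  R: 81 + 0.3×(255−81) = 81 + 52.2 = 133.2 → 133
  G: 194 + 0.3×(255−194) = 194 + 18.3 = 212.3 → 212
  B: 126 + 0.3×(255−126) = 126 + 38.7 = 164.7 → 165
rgb(133, 212, 165) = #85d4a5.

#85d4a5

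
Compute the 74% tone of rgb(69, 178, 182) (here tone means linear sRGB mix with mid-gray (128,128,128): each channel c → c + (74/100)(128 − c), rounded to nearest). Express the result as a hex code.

#718D8E

Lerp each channel 74% toward 128:
  R: 69 + 43.66 = 112.66 → 113
  G: 178 + 0.74×(128−178) = 178 − 37 = 141 → 141
  B: 182 + 0.74×(128−182) = 182 − 39.96 = 142.04 → 142
rgb(113, 141, 142) = #718D8E.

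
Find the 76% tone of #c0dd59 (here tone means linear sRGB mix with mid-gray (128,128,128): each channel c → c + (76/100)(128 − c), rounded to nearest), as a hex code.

#c0dd59 is rgb(192, 221, 89).
A 76% tone moves each channel 76% toward 128:
  R: 192 + 0.76×(128−192) = 192 − 48.64 = 143.36 → 143
  G: 221 + 0.76×(128−221) = 221 − 70.68 = 150.32 → 150
  B: 89 + 29.64 = 118.64 → 119
rgb(143, 150, 119) = #8f9677.

#8f9677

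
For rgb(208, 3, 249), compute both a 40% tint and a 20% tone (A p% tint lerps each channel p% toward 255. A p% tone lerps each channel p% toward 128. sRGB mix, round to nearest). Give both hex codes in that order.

40% tint:
  R: 208 + 18.8 = 226.8 → 227
  G: 3 + 0.4×(255−3) = 3 + 100.8 = 103.8 → 104
  B: 249 + 0.4×(255−249) = 249 + 2.4 = 251.4 → 251
  → #E368FB
20% tone:
  R: 208 + 0.2×(128−208) = 208 − 16 = 192 → 192
  G: 3 + 0.2×(128−3) = 3 + 25 = 28 → 28
  B: 249 + 0.2×(128−249) = 249 − 24.2 = 224.8 → 225
  → #C01CE1

#E368FB, #C01CE1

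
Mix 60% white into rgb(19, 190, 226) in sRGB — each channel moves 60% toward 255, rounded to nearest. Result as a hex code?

Per channel, c → c + 0.6(255 − c):
  R: 19 + 0.6×(255−19) = 19 + 141.6 = 160.6 → 161
  G: 190 + 39 = 229 → 229
  B: 226 + 17.4 = 243.4 → 243
rgb(161, 229, 243) = #A1E5F3.

#A1E5F3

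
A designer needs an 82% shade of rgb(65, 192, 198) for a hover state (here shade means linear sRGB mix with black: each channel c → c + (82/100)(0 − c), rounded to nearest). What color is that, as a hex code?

Per channel, c → c + 0.82(0 − c):
  R: 65 + 0.82×(0−65) = 65 − 53.3 = 11.7 → 12
  G: 192 + 0.82×(0−192) = 192 − 157.44 = 34.56 → 35
  B: 198 + 0.82×(0−198) = 198 − 162.36 = 35.64 → 36
rgb(12, 35, 36) = #0C2324.

#0C2324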